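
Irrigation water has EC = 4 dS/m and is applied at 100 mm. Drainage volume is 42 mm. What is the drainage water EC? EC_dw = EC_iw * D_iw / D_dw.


EC_dw = EC_iw * D_iw / D_dw
EC_dw = 4 * 100 / 42
EC_dw = 400 / 42

9.5238 dS/m


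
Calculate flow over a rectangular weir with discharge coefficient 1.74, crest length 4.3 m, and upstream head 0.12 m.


Q = C * L * H^(3/2) = 1.74 * 4.3 * 0.12^1.5 = 1.74 * 4.3 * 0.041569

0.3110 m^3/s


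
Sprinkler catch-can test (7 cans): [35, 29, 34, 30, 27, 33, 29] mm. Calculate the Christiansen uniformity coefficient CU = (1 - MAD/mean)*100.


mean = 31.000000 mm
MAD = 2.571429 mm
CU = (1 - 2.571429/31.000000)*100

91.7051 %


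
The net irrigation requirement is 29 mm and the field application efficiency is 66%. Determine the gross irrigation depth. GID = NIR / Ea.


Ea = 66% = 0.66
GID = NIR / Ea = 29 / 0.66 = 43.9394 mm

43.9394 mm


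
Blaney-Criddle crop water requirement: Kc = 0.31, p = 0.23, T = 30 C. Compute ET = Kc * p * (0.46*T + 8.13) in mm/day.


ET = Kc * p * (0.46*T + 8.13)
ET = 0.31 * 0.23 * (0.46*30 + 8.13)
ET = 0.31 * 0.23 * 21.9300

1.5636 mm/day


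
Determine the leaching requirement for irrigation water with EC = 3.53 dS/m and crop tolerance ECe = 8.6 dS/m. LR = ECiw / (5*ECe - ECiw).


LR = ECiw / (5*ECe - ECiw)
LR = 3.53 / (5*8.6 - 3.53)
LR = 3.53 / 39.4700

0.0894


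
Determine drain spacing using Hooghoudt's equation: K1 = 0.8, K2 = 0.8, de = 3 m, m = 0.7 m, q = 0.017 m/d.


S^2 = 8*K2*de*m/q + 4*K1*m^2/q
S^2 = 8*0.8*3*0.7/0.017 + 4*0.8*0.7^2/0.017
S = sqrt(882.8235)

29.7123 m


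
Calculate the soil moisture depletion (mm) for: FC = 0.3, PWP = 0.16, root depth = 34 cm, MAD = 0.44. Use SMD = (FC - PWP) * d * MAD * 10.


SMD = (FC - PWP) * d * MAD * 10
SMD = (0.3 - 0.16) * 34 * 0.44 * 10
SMD = 0.1400 * 34 * 0.44 * 10

20.9440 mm


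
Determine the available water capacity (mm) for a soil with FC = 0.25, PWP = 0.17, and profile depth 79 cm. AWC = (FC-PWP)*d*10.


AWC = (FC - PWP) * d * 10
AWC = (0.25 - 0.17) * 79 * 10
AWC = 0.0800 * 79 * 10

63.2000 mm


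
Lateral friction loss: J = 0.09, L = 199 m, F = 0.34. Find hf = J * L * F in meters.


hf = J * L * F = 0.09 * 199 * 0.34 = 6.0894 m

6.0894 m


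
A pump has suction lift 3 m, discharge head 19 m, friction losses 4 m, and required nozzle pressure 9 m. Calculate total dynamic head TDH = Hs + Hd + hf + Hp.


TDH = Hs + Hd + hf + Hp = 3 + 19 + 4 + 9 = 35

35 m


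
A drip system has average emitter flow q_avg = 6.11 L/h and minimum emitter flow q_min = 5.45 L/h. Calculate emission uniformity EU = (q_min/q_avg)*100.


EU = (q_min/q_avg)*100 = (5.45/6.11)*100 = 89.1980%

89.1980 %


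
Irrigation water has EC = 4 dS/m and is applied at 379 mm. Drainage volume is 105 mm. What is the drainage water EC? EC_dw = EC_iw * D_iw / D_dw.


EC_dw = EC_iw * D_iw / D_dw
EC_dw = 4 * 379 / 105
EC_dw = 1516 / 105

14.4381 dS/m


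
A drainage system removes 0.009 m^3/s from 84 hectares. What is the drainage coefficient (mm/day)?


DC = Q * 86400 / (A * 10000) * 1000
DC = 0.009 * 86400 / (84 * 10000) * 1000
DC = 777600.0000 / 840000

0.9257 mm/day


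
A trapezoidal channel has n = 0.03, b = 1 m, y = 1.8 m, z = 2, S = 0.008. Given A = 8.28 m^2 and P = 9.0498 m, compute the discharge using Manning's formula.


R = A/P = 8.28/9.0498 = 0.914937
Q = (1/0.03) * 8.28 * 0.914937^(2/3) * 0.008^0.5

23.2656 m^3/s


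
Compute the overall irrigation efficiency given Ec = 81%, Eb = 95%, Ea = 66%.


Ec = 0.81, Eb = 0.95, Ea = 0.66
E = 0.81 * 0.95 * 0.66 * 100 = 50.7870%

50.7870 %


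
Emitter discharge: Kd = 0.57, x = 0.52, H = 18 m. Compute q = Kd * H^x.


q = Kd * H^x = 0.57 * 18^0.52 = 0.57 * 4.495124

2.5622 L/h


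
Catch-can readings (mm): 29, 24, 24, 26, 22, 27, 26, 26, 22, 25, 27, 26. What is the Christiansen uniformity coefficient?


mean = 25.333333 mm
MAD = 1.611111 mm
CU = (1 - 1.611111/25.333333)*100

93.6404 %


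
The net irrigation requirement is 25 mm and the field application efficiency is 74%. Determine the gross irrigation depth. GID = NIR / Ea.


Ea = 74% = 0.74
GID = NIR / Ea = 25 / 0.74 = 33.7838 mm

33.7838 mm


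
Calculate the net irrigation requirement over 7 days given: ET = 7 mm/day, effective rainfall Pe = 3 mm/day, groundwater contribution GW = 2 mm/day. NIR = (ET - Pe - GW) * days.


Daily deficit = ET - Pe - GW = 7 - 3 - 2 = 2 mm/day
NIR = 2 * 7 = 14 mm

14.0000 mm


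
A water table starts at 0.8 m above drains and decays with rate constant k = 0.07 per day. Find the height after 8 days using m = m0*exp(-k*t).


m = m0 * exp(-k*t)
m = 0.8 * exp(-0.07 * 8)
m = 0.8 * exp(-0.5600)

0.4570 m


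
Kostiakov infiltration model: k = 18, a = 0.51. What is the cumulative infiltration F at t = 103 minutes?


F = k * t^a = 18 * 103^0.51
F = 18 * 10.630336

191.3460 mm


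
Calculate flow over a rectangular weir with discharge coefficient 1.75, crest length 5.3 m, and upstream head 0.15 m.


Q = C * L * H^(3/2) = 1.75 * 5.3 * 0.15^1.5 = 1.75 * 5.3 * 0.058095

0.5388 m^3/s


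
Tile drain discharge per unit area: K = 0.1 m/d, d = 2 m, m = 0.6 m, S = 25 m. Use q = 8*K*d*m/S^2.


q = 8*K*d*m/S^2
q = 8*0.1*2*0.6/25^2
q = 0.9600 / 625

0.0015 m/d


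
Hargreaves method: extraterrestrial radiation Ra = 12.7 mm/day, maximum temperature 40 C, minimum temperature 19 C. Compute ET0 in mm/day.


Tmean = (Tmax + Tmin)/2 = (40 + 19)/2 = 29.5
ET0 = 0.0023 * 12.7 * (29.5 + 17.8) * sqrt(40 - 19)
ET0 = 0.0023 * 12.7 * 47.3 * 4.582576

6.3314 mm/day


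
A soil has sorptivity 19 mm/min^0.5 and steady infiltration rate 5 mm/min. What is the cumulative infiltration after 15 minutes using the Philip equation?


F = S*sqrt(t) + A*t
F = 19*sqrt(15) + 5*15
F = 19*3.872983 + 75

148.5867 mm


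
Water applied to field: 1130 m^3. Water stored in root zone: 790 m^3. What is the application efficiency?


Ea = V_root / V_field * 100 = 790 / 1130 * 100 = 69.9115%

69.9115 %


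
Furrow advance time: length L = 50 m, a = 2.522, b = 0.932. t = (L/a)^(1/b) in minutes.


t = (L/a)^(1/b)
t = (50/2.522)^(1/0.932)
t = 19.825535^(1/0.932)

24.6531 min


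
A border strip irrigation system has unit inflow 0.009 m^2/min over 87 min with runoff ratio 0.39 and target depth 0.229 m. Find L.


L = q*t/((1+r)*Z)
L = 0.009*87/((1+0.39)*0.229)
L = 0.783/0.31831

2.4599 m


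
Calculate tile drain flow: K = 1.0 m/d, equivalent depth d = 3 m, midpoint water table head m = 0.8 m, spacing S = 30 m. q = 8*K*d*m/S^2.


q = 8*K*d*m/S^2
q = 8*1.0*3*0.8/30^2
q = 19.2000 / 900

0.0213 m/d


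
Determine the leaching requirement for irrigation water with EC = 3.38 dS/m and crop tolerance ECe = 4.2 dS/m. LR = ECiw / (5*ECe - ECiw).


LR = ECiw / (5*ECe - ECiw)
LR = 3.38 / (5*4.2 - 3.38)
LR = 3.38 / 17.6200

0.1918


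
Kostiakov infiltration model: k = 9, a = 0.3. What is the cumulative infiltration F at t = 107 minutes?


F = k * t^a = 9 * 107^0.3
F = 9 * 4.062704

36.5643 mm


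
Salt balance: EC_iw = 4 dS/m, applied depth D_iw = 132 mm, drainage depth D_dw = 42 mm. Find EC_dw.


EC_dw = EC_iw * D_iw / D_dw
EC_dw = 4 * 132 / 42
EC_dw = 528 / 42

12.5714 dS/m


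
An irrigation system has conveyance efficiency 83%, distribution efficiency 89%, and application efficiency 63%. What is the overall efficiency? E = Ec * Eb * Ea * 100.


Ec = 0.83, Eb = 0.89, Ea = 0.63
E = 0.83 * 0.89 * 0.63 * 100 = 46.5381%

46.5381 %


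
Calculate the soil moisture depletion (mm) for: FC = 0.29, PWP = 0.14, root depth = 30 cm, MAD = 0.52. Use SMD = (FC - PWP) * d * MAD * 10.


SMD = (FC - PWP) * d * MAD * 10
SMD = (0.29 - 0.14) * 30 * 0.52 * 10
SMD = 0.1500 * 30 * 0.52 * 10

23.4000 mm


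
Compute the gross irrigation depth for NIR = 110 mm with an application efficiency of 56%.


Ea = 56% = 0.56
GID = NIR / Ea = 110 / 0.56 = 196.4286 mm

196.4286 mm


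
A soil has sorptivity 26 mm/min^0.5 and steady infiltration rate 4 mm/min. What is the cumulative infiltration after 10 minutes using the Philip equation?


F = S*sqrt(t) + A*t
F = 26*sqrt(10) + 4*10
F = 26*3.162278 + 40

122.2192 mm


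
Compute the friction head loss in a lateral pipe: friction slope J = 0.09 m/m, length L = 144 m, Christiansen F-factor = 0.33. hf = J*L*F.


hf = J * L * F = 0.09 * 144 * 0.33 = 4.2768 m

4.2768 m


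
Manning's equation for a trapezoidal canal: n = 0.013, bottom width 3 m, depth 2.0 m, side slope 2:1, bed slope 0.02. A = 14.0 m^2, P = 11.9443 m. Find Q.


R = A/P = 14.0/11.9443 = 1.172107
Q = (1/0.013) * 14.0 * 1.172107^(2/3) * 0.02^0.5

169.3081 m^3/s


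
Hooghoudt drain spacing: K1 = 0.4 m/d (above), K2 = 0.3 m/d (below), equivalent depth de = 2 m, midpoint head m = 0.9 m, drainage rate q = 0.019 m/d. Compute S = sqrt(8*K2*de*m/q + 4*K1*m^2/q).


S^2 = 8*K2*de*m/q + 4*K1*m^2/q
S^2 = 8*0.3*2*0.9/0.019 + 4*0.4*0.9^2/0.019
S = sqrt(295.5789)

17.1924 m


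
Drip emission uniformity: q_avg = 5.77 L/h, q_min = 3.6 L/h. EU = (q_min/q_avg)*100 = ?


EU = (q_min/q_avg)*100 = (3.6/5.77)*100 = 62.3917%

62.3917 %


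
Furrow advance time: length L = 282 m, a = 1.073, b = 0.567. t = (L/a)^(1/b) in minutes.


t = (L/a)^(1/b)
t = (282/1.073)^(1/0.567)
t = 262.814539^(1/0.567)

18512.2513 min


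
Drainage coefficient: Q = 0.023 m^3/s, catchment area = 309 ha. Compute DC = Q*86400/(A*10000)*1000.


DC = Q * 86400 / (A * 10000) * 1000
DC = 0.023 * 86400 / (309 * 10000) * 1000
DC = 1987200.0000 / 3090000

0.6431 mm/day


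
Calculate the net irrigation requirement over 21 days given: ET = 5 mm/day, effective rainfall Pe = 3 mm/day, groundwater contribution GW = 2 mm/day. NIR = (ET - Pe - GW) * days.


Daily deficit = ET - Pe - GW = 5 - 3 - 2 = 0 mm/day
NIR = 0 * 21 = 0 mm

0 mm


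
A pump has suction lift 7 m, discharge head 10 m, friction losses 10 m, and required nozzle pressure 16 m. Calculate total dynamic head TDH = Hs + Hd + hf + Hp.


TDH = Hs + Hd + hf + Hp = 7 + 10 + 10 + 16 = 43

43 m


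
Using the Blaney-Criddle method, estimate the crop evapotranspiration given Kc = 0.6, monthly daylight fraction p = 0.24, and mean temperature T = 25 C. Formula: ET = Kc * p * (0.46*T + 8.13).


ET = Kc * p * (0.46*T + 8.13)
ET = 0.6 * 0.24 * (0.46*25 + 8.13)
ET = 0.6 * 0.24 * 19.6300

2.8267 mm/day


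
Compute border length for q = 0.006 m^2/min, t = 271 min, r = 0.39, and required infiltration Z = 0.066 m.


L = q*t/((1+r)*Z)
L = 0.006*271/((1+0.39)*0.066)
L = 1.626/0.09174

17.7240 m


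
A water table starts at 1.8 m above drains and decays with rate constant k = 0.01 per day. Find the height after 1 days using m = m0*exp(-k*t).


m = m0 * exp(-k*t)
m = 1.8 * exp(-0.01 * 1)
m = 1.8 * exp(-0.0100)

1.7821 m


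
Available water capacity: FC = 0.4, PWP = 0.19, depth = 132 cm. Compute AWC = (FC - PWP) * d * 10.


AWC = (FC - PWP) * d * 10
AWC = (0.4 - 0.19) * 132 * 10
AWC = 0.2100 * 132 * 10

277.2000 mm


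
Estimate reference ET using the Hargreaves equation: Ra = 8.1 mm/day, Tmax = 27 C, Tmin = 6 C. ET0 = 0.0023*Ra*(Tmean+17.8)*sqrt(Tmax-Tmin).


Tmean = (Tmax + Tmin)/2 = (27 + 6)/2 = 16.5
ET0 = 0.0023 * 8.1 * (16.5 + 17.8) * sqrt(27 - 6)
ET0 = 0.0023 * 8.1 * 34.3 * 4.582576

2.9283 mm/day


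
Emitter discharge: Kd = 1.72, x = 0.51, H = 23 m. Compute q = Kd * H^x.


q = Kd * H^x = 1.72 * 23^0.51 = 1.72 * 4.948587

8.5116 L/h


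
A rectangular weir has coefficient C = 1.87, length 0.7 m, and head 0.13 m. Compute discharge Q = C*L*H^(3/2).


Q = C * L * H^(3/2) = 1.87 * 0.7 * 0.13^1.5 = 1.87 * 0.7 * 0.046872

0.0614 m^3/s


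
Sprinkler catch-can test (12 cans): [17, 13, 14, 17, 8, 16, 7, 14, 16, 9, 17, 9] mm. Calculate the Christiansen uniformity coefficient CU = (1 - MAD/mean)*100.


mean = 13.083333 mm
MAD = 3.236111 mm
CU = (1 - 3.236111/13.083333)*100

75.2654 %


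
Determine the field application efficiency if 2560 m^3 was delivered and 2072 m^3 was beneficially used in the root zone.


Ea = V_root / V_field * 100 = 2072 / 2560 * 100 = 80.9375%

80.9375 %


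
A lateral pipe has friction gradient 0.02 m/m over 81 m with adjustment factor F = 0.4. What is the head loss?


hf = J * L * F = 0.02 * 81 * 0.4 = 0.6480 m

0.6480 m


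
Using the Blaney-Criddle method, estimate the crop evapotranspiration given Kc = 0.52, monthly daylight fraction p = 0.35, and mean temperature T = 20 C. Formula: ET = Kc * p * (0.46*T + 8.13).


ET = Kc * p * (0.46*T + 8.13)
ET = 0.52 * 0.35 * (0.46*20 + 8.13)
ET = 0.52 * 0.35 * 17.3300

3.1541 mm/day


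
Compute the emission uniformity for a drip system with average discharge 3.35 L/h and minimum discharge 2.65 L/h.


EU = (q_min/q_avg)*100 = (2.65/3.35)*100 = 79.1045%

79.1045 %


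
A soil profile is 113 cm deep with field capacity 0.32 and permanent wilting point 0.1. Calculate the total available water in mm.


AWC = (FC - PWP) * d * 10
AWC = (0.32 - 0.1) * 113 * 10
AWC = 0.2200 * 113 * 10

248.6000 mm


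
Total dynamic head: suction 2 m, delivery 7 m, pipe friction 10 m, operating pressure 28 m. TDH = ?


TDH = Hs + Hd + hf + Hp = 2 + 7 + 10 + 28 = 47

47 m


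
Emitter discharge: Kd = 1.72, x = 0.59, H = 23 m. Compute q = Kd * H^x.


q = Kd * H^x = 1.72 * 23^0.59 = 1.72 * 6.359448

10.9383 L/h


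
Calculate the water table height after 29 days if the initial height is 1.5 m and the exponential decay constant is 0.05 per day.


m = m0 * exp(-k*t)
m = 1.5 * exp(-0.05 * 29)
m = 1.5 * exp(-1.4500)

0.3519 m


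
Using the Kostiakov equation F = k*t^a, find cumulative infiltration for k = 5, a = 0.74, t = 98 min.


F = k * t^a = 5 * 98^0.74
F = 5 * 29.751392

148.7570 mm


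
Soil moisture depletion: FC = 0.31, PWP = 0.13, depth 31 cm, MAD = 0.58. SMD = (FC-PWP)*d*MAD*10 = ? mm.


SMD = (FC - PWP) * d * MAD * 10
SMD = (0.31 - 0.13) * 31 * 0.58 * 10
SMD = 0.1800 * 31 * 0.58 * 10

32.3640 mm


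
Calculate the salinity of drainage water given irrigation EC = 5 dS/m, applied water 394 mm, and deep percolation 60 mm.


EC_dw = EC_iw * D_iw / D_dw
EC_dw = 5 * 394 / 60
EC_dw = 1970 / 60

32.8333 dS/m


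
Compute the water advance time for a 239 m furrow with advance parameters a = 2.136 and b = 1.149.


t = (L/a)^(1/b)
t = (239/2.136)^(1/1.149)
t = 111.891386^(1/1.149)

60.6894 min


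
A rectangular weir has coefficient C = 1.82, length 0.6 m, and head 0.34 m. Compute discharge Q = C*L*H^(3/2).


Q = C * L * H^(3/2) = 1.82 * 0.6 * 0.34^1.5 = 1.82 * 0.6 * 0.198252

0.2165 m^3/s


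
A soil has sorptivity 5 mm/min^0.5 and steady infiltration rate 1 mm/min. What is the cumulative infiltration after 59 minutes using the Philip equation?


F = S*sqrt(t) + A*t
F = 5*sqrt(59) + 1*59
F = 5*7.681146 + 59

97.4057 mm


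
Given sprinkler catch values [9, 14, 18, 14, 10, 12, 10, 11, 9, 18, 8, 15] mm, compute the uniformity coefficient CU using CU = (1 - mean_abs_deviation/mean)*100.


mean = 12.333333 mm
MAD = 2.888889 mm
CU = (1 - 2.888889/12.333333)*100

76.5766 %


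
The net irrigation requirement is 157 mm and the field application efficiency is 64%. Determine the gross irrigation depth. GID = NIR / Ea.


Ea = 64% = 0.64
GID = NIR / Ea = 157 / 0.64 = 245.3125 mm

245.3125 mm


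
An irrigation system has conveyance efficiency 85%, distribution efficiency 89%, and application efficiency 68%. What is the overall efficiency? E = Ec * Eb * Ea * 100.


Ec = 0.85, Eb = 0.89, Ea = 0.68
E = 0.85 * 0.89 * 0.68 * 100 = 51.4420%

51.4420 %


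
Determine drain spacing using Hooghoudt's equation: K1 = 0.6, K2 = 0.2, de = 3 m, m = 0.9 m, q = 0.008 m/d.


S^2 = 8*K2*de*m/q + 4*K1*m^2/q
S^2 = 8*0.2*3*0.9/0.008 + 4*0.6*0.9^2/0.008
S = sqrt(783.0000)

27.9821 m


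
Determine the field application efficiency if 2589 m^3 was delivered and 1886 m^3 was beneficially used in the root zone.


Ea = V_root / V_field * 100 = 1886 / 2589 * 100 = 72.8467%

72.8467 %


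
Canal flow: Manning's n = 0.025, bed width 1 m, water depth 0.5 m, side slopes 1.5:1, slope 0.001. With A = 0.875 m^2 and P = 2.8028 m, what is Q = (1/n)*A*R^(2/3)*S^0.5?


R = A/P = 0.875/2.8028 = 0.312188
Q = (1/0.025) * 0.875 * 0.312188^(2/3) * 0.001^0.5

0.5093 m^3/s


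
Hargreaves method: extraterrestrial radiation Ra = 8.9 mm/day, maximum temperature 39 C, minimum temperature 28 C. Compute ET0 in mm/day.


Tmean = (Tmax + Tmin)/2 = (39 + 28)/2 = 33.5
ET0 = 0.0023 * 8.9 * (33.5 + 17.8) * sqrt(39 - 28)
ET0 = 0.0023 * 8.9 * 51.3 * 3.316625

3.4828 mm/day


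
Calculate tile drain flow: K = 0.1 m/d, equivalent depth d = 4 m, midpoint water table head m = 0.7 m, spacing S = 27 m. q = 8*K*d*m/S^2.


q = 8*K*d*m/S^2
q = 8*0.1*4*0.7/27^2
q = 2.2400 / 729

0.0031 m/d


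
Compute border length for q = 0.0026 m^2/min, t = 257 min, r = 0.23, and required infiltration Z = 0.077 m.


L = q*t/((1+r)*Z)
L = 0.0026*257/((1+0.23)*0.077)
L = 0.6682/0.09471

7.0552 m


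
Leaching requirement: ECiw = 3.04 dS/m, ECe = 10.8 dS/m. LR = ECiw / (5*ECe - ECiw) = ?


LR = ECiw / (5*ECe - ECiw)
LR = 3.04 / (5*10.8 - 3.04)
LR = 3.04 / 50.9600

0.0597


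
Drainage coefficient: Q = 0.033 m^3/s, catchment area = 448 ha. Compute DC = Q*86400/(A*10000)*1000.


DC = Q * 86400 / (A * 10000) * 1000
DC = 0.033 * 86400 / (448 * 10000) * 1000
DC = 2851200.0000 / 4480000

0.6364 mm/day


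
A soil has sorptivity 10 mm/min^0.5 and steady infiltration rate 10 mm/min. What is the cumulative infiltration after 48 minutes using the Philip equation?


F = S*sqrt(t) + A*t
F = 10*sqrt(48) + 10*48
F = 10*6.928203 + 480

549.2820 mm


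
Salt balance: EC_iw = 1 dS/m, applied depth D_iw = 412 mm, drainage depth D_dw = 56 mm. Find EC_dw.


EC_dw = EC_iw * D_iw / D_dw
EC_dw = 1 * 412 / 56
EC_dw = 412 / 56

7.3571 dS/m


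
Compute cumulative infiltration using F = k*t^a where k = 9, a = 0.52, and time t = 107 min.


F = k * t^a = 9 * 107^0.52
F = 9 * 11.357417

102.2168 mm


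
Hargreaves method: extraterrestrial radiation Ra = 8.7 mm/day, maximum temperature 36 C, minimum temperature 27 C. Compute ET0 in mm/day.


Tmean = (Tmax + Tmin)/2 = (36 + 27)/2 = 31.5
ET0 = 0.0023 * 8.7 * (31.5 + 17.8) * sqrt(36 - 27)
ET0 = 0.0023 * 8.7 * 49.3 * 3.000000

2.9595 mm/day


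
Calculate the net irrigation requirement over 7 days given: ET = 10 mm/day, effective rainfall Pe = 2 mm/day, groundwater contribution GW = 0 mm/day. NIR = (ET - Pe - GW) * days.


Daily deficit = ET - Pe - GW = 10 - 2 - 0 = 8 mm/day
NIR = 8 * 7 = 56 mm

56.0000 mm


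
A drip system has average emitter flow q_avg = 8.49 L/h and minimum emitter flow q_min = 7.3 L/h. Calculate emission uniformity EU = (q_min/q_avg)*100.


EU = (q_min/q_avg)*100 = (7.3/8.49)*100 = 85.9835%

85.9835 %


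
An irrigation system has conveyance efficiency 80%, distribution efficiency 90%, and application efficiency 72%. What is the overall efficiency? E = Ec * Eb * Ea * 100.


Ec = 0.8, Eb = 0.9, Ea = 0.72
E = 0.8 * 0.9 * 0.72 * 100 = 51.8400%

51.8400 %


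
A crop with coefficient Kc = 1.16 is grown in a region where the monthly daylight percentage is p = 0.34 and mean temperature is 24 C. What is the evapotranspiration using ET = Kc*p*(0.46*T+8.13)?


ET = Kc * p * (0.46*T + 8.13)
ET = 1.16 * 0.34 * (0.46*24 + 8.13)
ET = 1.16 * 0.34 * 19.1700

7.5606 mm/day


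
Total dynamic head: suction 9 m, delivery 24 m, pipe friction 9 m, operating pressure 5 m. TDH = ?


TDH = Hs + Hd + hf + Hp = 9 + 24 + 9 + 5 = 47

47 m


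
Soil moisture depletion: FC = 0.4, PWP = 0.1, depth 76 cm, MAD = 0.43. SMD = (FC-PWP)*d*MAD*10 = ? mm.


SMD = (FC - PWP) * d * MAD * 10
SMD = (0.4 - 0.1) * 76 * 0.43 * 10
SMD = 0.3000 * 76 * 0.43 * 10

98.0400 mm


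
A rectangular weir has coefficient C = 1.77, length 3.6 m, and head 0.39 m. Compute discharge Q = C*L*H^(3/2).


Q = C * L * H^(3/2) = 1.77 * 3.6 * 0.39^1.5 = 1.77 * 3.6 * 0.243555

1.5519 m^3/s


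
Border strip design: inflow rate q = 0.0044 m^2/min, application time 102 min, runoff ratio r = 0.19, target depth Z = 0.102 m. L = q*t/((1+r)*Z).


L = q*t/((1+r)*Z)
L = 0.0044*102/((1+0.19)*0.102)
L = 0.4488/0.12138

3.6975 m


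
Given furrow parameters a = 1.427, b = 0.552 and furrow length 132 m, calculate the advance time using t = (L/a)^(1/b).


t = (L/a)^(1/b)
t = (132/1.427)^(1/0.552)
t = 92.501752^(1/0.552)

3646.4131 min


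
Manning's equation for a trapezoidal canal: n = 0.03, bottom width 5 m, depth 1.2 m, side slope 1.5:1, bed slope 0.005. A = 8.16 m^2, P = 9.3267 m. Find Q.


R = A/P = 8.16/9.3267 = 0.874908
Q = (1/0.03) * 8.16 * 0.874908^(2/3) * 0.005^0.5

17.5939 m^3/s


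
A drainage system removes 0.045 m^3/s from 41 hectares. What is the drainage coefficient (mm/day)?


DC = Q * 86400 / (A * 10000) * 1000
DC = 0.045 * 86400 / (41 * 10000) * 1000
DC = 3888000.0000 / 410000

9.4829 mm/day


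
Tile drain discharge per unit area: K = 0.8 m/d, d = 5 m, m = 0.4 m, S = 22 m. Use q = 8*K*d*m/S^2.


q = 8*K*d*m/S^2
q = 8*0.8*5*0.4/22^2
q = 12.8000 / 484

0.0264 m/d


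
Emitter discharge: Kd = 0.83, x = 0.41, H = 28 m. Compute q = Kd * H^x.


q = Kd * H^x = 0.83 * 28^0.41 = 0.83 * 3.920440

3.2540 L/h


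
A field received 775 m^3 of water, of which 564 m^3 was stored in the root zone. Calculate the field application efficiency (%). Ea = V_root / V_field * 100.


Ea = V_root / V_field * 100 = 564 / 775 * 100 = 72.7742%

72.7742 %


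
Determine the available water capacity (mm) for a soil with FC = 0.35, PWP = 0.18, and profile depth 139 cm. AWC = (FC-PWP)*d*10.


AWC = (FC - PWP) * d * 10
AWC = (0.35 - 0.18) * 139 * 10
AWC = 0.1700 * 139 * 10

236.3000 mm


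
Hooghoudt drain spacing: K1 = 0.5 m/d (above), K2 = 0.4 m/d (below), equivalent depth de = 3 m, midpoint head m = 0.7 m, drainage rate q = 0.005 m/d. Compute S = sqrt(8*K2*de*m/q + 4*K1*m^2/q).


S^2 = 8*K2*de*m/q + 4*K1*m^2/q
S^2 = 8*0.4*3*0.7/0.005 + 4*0.5*0.7^2/0.005
S = sqrt(1540.0000)

39.2428 m


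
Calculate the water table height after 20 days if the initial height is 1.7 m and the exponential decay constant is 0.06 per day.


m = m0 * exp(-k*t)
m = 1.7 * exp(-0.06 * 20)
m = 1.7 * exp(-1.2000)

0.5120 m


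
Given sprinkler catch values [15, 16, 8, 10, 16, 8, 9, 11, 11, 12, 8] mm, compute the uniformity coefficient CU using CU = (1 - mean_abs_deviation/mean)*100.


mean = 11.272727 mm
MAD = 2.528926 mm
CU = (1 - 2.528926/11.272727)*100

77.5660 %


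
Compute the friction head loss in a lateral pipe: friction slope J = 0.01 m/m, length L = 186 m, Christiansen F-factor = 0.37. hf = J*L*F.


hf = J * L * F = 0.01 * 186 * 0.37 = 0.6882 m

0.6882 m


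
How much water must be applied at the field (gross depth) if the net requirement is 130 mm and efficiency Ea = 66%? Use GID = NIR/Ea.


Ea = 66% = 0.66
GID = NIR / Ea = 130 / 0.66 = 196.9697 mm

196.9697 mm


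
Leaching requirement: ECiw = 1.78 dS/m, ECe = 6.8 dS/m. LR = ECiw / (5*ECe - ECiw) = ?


LR = ECiw / (5*ECe - ECiw)
LR = 1.78 / (5*6.8 - 1.78)
LR = 1.78 / 32.2200

0.0552


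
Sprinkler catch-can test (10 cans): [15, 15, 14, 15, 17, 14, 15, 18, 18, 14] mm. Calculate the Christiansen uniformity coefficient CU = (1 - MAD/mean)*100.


mean = 15.500000 mm
MAD = 1.300000 mm
CU = (1 - 1.300000/15.500000)*100

91.6129 %


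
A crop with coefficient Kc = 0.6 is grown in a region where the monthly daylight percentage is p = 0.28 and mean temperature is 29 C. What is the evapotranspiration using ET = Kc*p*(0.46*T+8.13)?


ET = Kc * p * (0.46*T + 8.13)
ET = 0.6 * 0.28 * (0.46*29 + 8.13)
ET = 0.6 * 0.28 * 21.4700

3.6070 mm/day


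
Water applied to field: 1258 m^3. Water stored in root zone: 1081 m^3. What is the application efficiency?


Ea = V_root / V_field * 100 = 1081 / 1258 * 100 = 85.9300%

85.9300 %


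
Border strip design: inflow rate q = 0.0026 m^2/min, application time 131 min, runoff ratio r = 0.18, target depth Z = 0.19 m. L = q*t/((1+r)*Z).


L = q*t/((1+r)*Z)
L = 0.0026*131/((1+0.18)*0.19)
L = 0.3406/0.2242

1.5192 m


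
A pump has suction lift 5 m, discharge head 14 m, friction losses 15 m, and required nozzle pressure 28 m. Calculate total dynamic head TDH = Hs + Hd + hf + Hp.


TDH = Hs + Hd + hf + Hp = 5 + 14 + 15 + 28 = 62

62 m


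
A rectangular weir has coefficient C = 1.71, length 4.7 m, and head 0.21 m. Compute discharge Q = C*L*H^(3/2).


Q = C * L * H^(3/2) = 1.71 * 4.7 * 0.21^1.5 = 1.71 * 4.7 * 0.096234

0.7734 m^3/s


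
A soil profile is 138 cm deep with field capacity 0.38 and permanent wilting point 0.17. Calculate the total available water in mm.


AWC = (FC - PWP) * d * 10
AWC = (0.38 - 0.17) * 138 * 10
AWC = 0.2100 * 138 * 10

289.8000 mm


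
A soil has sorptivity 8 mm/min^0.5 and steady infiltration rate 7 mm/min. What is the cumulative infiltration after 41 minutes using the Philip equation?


F = S*sqrt(t) + A*t
F = 8*sqrt(41) + 7*41
F = 8*6.403124 + 287

338.2250 mm


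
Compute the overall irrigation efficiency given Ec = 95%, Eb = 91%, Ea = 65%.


Ec = 0.95, Eb = 0.91, Ea = 0.65
E = 0.95 * 0.91 * 0.65 * 100 = 56.1925%

56.1925 %


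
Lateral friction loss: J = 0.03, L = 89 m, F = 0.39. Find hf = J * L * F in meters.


hf = J * L * F = 0.03 * 89 * 0.39 = 1.0413 m

1.0413 m


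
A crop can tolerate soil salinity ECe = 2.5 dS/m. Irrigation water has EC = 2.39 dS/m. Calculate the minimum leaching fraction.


LR = ECiw / (5*ECe - ECiw)
LR = 2.39 / (5*2.5 - 2.39)
LR = 2.39 / 10.1100

0.2364


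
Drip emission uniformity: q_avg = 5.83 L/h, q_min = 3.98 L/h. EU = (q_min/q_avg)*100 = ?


EU = (q_min/q_avg)*100 = (3.98/5.83)*100 = 68.2676%

68.2676 %


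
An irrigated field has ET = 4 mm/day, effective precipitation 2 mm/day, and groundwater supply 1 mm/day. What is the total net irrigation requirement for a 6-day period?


Daily deficit = ET - Pe - GW = 4 - 2 - 1 = 1 mm/day
NIR = 1 * 6 = 6 mm

6.0000 mm


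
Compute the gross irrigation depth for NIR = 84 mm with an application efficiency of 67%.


Ea = 67% = 0.67
GID = NIR / Ea = 84 / 0.67 = 125.3731 mm

125.3731 mm


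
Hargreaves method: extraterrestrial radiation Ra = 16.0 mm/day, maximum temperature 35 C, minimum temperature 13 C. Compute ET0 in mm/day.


Tmean = (Tmax + Tmin)/2 = (35 + 13)/2 = 24.0
ET0 = 0.0023 * 16.0 * (24.0 + 17.8) * sqrt(35 - 13)
ET0 = 0.0023 * 16.0 * 41.8 * 4.690416

7.2150 mm/day


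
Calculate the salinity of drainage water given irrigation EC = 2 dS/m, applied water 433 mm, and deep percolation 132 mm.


EC_dw = EC_iw * D_iw / D_dw
EC_dw = 2 * 433 / 132
EC_dw = 866 / 132

6.5606 dS/m


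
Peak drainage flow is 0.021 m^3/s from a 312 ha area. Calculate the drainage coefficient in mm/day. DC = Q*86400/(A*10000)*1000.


DC = Q * 86400 / (A * 10000) * 1000
DC = 0.021 * 86400 / (312 * 10000) * 1000
DC = 1814400.0000 / 3120000

0.5815 mm/day


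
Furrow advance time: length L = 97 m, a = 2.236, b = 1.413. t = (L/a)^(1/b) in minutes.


t = (L/a)^(1/b)
t = (97/2.236)^(1/1.413)
t = 43.381038^(1/1.413)

14.4125 min


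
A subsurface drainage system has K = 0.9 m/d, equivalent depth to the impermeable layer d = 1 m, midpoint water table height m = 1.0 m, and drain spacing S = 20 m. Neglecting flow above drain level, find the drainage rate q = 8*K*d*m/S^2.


q = 8*K*d*m/S^2
q = 8*0.9*1*1.0/20^2
q = 7.2000 / 400

0.0180 m/d


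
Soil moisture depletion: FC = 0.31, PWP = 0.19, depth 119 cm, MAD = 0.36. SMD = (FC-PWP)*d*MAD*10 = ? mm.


SMD = (FC - PWP) * d * MAD * 10
SMD = (0.31 - 0.19) * 119 * 0.36 * 10
SMD = 0.1200 * 119 * 0.36 * 10

51.4080 mm


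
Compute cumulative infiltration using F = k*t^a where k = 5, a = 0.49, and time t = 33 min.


F = k * t^a = 5 * 33^0.49
F = 5 * 5.547175

27.7359 mm


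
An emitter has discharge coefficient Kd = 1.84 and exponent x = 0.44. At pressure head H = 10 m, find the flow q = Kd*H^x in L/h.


q = Kd * H^x = 1.84 * 10^0.44 = 1.84 * 2.754229

5.0678 L/h


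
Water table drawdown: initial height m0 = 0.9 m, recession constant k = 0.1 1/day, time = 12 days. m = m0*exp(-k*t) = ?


m = m0 * exp(-k*t)
m = 0.9 * exp(-0.1 * 12)
m = 0.9 * exp(-1.2000)

0.2711 m


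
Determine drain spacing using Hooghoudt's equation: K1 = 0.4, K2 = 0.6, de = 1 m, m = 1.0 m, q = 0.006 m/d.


S^2 = 8*K2*de*m/q + 4*K1*m^2/q
S^2 = 8*0.6*1*1.0/0.006 + 4*0.4*1.0^2/0.006
S = sqrt(1066.6667)

32.6599 m


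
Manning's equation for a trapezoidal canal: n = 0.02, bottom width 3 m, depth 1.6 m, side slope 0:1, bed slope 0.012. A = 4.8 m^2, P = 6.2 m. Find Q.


R = A/P = 4.8/6.2 = 0.774194
Q = (1/0.02) * 4.8 * 0.774194^(2/3) * 0.012^0.5

22.1667 m^3/s


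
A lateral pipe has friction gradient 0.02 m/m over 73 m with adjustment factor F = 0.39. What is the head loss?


hf = J * L * F = 0.02 * 73 * 0.39 = 0.5694 m

0.5694 m


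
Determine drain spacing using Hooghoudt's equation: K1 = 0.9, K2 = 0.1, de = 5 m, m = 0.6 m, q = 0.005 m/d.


S^2 = 8*K2*de*m/q + 4*K1*m^2/q
S^2 = 8*0.1*5*0.6/0.005 + 4*0.9*0.6^2/0.005
S = sqrt(739.2000)

27.1882 m


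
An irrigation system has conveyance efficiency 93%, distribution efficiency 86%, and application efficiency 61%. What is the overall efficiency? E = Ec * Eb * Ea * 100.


Ec = 0.93, Eb = 0.86, Ea = 0.61
E = 0.93 * 0.86 * 0.61 * 100 = 48.7878%

48.7878 %


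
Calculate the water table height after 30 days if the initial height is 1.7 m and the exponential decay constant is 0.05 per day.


m = m0 * exp(-k*t)
m = 1.7 * exp(-0.05 * 30)
m = 1.7 * exp(-1.5000)

0.3793 m


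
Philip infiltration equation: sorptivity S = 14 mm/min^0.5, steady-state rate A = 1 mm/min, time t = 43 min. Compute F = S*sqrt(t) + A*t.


F = S*sqrt(t) + A*t
F = 14*sqrt(43) + 1*43
F = 14*6.557439 + 43

134.8041 mm


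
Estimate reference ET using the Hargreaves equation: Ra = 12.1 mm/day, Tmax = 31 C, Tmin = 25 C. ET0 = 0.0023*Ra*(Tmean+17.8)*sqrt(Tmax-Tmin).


Tmean = (Tmax + Tmin)/2 = (31 + 25)/2 = 28.0
ET0 = 0.0023 * 12.1 * (28.0 + 17.8) * sqrt(31 - 25)
ET0 = 0.0023 * 12.1 * 45.8 * 2.449490

3.1222 mm/day


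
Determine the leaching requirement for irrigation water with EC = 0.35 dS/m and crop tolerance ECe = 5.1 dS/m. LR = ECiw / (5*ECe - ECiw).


LR = ECiw / (5*ECe - ECiw)
LR = 0.35 / (5*5.1 - 0.35)
LR = 0.35 / 25.1500

0.0139


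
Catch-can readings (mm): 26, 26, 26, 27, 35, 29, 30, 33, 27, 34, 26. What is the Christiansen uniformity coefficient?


mean = 29.000000 mm
MAD = 2.909091 mm
CU = (1 - 2.909091/29.000000)*100

89.9687 %


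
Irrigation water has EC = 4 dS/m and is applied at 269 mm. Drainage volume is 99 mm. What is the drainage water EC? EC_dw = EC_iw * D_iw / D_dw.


EC_dw = EC_iw * D_iw / D_dw
EC_dw = 4 * 269 / 99
EC_dw = 1076 / 99

10.8687 dS/m


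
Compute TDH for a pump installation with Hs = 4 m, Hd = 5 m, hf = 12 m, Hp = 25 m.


TDH = Hs + Hd + hf + Hp = 4 + 5 + 12 + 25 = 46

46 m


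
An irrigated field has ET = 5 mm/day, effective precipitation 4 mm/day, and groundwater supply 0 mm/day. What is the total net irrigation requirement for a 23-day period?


Daily deficit = ET - Pe - GW = 5 - 4 - 0 = 1 mm/day
NIR = 1 * 23 = 23 mm

23.0000 mm


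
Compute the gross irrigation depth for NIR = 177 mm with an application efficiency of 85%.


Ea = 85% = 0.85
GID = NIR / Ea = 177 / 0.85 = 208.2353 mm

208.2353 mm


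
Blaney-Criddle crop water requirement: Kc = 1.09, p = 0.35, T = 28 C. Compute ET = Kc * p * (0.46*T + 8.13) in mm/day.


ET = Kc * p * (0.46*T + 8.13)
ET = 1.09 * 0.35 * (0.46*28 + 8.13)
ET = 1.09 * 0.35 * 21.0100

8.0153 mm/day


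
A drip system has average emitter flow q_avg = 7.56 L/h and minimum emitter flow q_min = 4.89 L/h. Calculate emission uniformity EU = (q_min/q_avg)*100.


EU = (q_min/q_avg)*100 = (4.89/7.56)*100 = 64.6825%

64.6825 %


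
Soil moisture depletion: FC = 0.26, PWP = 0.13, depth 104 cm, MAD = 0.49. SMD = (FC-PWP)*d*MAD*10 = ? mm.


SMD = (FC - PWP) * d * MAD * 10
SMD = (0.26 - 0.13) * 104 * 0.49 * 10
SMD = 0.1300 * 104 * 0.49 * 10

66.2480 mm


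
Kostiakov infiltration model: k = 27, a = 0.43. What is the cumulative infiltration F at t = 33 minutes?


F = k * t^a = 27 * 33^0.43
F = 27 * 4.497395

121.4297 mm


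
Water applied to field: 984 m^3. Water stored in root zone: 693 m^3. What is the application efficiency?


Ea = V_root / V_field * 100 = 693 / 984 * 100 = 70.4268%

70.4268 %


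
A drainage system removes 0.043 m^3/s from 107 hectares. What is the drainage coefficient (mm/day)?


DC = Q * 86400 / (A * 10000) * 1000
DC = 0.043 * 86400 / (107 * 10000) * 1000
DC = 3715200.0000 / 1070000

3.4721 mm/day


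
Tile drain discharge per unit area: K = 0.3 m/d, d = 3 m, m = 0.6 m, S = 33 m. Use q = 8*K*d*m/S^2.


q = 8*K*d*m/S^2
q = 8*0.3*3*0.6/33^2
q = 4.3200 / 1089

0.0040 m/d


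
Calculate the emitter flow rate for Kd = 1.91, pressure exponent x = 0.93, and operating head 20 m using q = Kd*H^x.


q = Kd * H^x = 1.91 * 20^0.93 = 1.91 * 16.216529

30.9736 L/h


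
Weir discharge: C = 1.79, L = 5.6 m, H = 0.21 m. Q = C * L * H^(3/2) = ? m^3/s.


Q = C * L * H^(3/2) = 1.79 * 5.6 * 0.21^1.5 = 1.79 * 5.6 * 0.096234

0.9646 m^3/s


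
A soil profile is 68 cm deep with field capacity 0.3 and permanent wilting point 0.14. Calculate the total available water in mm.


AWC = (FC - PWP) * d * 10
AWC = (0.3 - 0.14) * 68 * 10
AWC = 0.1600 * 68 * 10

108.8000 mm


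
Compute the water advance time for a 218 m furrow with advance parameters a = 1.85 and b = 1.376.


t = (L/a)^(1/b)
t = (218/1.85)^(1/1.376)
t = 117.837838^(1/1.376)

32.0106 min


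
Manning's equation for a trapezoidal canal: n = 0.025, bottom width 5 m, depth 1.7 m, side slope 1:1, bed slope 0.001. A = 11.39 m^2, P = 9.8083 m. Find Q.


R = A/P = 11.39/9.8083 = 1.161261
Q = (1/0.025) * 11.39 * 1.161261^(2/3) * 0.001^0.5

15.9173 m^3/s


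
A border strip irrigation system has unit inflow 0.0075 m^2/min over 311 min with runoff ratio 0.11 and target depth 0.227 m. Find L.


L = q*t/((1+r)*Z)
L = 0.0075*311/((1+0.11)*0.227)
L = 2.3325/0.25197

9.2571 m


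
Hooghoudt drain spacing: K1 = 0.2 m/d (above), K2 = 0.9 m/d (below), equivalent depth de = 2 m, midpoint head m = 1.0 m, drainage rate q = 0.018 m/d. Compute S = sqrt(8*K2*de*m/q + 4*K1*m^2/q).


S^2 = 8*K2*de*m/q + 4*K1*m^2/q
S^2 = 8*0.9*2*1.0/0.018 + 4*0.2*1.0^2/0.018
S = sqrt(844.4444)

29.0593 m


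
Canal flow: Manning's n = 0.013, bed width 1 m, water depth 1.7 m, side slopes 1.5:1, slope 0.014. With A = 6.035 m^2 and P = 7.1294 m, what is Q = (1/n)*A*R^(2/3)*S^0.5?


R = A/P = 6.035/7.1294 = 0.846495
Q = (1/0.013) * 6.035 * 0.846495^(2/3) * 0.014^0.5

49.1527 m^3/s


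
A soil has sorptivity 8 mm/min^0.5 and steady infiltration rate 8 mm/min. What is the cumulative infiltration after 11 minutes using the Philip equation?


F = S*sqrt(t) + A*t
F = 8*sqrt(11) + 8*11
F = 8*3.316625 + 88

114.5330 mm


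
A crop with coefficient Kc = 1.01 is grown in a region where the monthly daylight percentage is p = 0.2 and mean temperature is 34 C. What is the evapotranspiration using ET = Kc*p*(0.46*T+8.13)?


ET = Kc * p * (0.46*T + 8.13)
ET = 1.01 * 0.2 * (0.46*34 + 8.13)
ET = 1.01 * 0.2 * 23.7700

4.8015 mm/day


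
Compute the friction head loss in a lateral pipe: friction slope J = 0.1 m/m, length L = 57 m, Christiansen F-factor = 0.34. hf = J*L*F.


hf = J * L * F = 0.1 * 57 * 0.34 = 1.9380 m

1.9380 m


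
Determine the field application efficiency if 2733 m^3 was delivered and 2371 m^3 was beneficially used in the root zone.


Ea = V_root / V_field * 100 = 2371 / 2733 * 100 = 86.7545%

86.7545 %


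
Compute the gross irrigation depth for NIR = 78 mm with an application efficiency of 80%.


Ea = 80% = 0.8
GID = NIR / Ea = 78 / 0.8 = 97.5000 mm

97.5000 mm


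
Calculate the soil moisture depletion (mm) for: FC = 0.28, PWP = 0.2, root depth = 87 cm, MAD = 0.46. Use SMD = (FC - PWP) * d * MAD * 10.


SMD = (FC - PWP) * d * MAD * 10
SMD = (0.28 - 0.2) * 87 * 0.46 * 10
SMD = 0.0800 * 87 * 0.46 * 10

32.0160 mm


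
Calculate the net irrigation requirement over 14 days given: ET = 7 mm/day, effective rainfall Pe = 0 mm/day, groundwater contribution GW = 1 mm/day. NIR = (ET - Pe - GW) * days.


Daily deficit = ET - Pe - GW = 7 - 0 - 1 = 6 mm/day
NIR = 6 * 14 = 84 mm

84.0000 mm


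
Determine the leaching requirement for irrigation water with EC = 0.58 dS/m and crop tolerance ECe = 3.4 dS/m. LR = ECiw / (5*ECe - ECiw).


LR = ECiw / (5*ECe - ECiw)
LR = 0.58 / (5*3.4 - 0.58)
LR = 0.58 / 16.4200

0.0353


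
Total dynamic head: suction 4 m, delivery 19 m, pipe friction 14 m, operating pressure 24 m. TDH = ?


TDH = Hs + Hd + hf + Hp = 4 + 19 + 14 + 24 = 61

61 m


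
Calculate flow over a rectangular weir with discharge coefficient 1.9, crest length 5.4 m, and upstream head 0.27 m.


Q = C * L * H^(3/2) = 1.9 * 5.4 * 0.27^1.5 = 1.9 * 5.4 * 0.140296

1.4394 m^3/s


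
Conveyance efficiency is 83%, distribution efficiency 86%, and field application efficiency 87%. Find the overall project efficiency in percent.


Ec = 0.83, Eb = 0.86, Ea = 0.87
E = 0.83 * 0.86 * 0.87 * 100 = 62.1006%

62.1006 %


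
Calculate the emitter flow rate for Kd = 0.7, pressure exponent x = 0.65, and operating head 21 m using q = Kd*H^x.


q = Kd * H^x = 0.7 * 21^0.65 = 0.7 * 7.235067

5.0645 L/h


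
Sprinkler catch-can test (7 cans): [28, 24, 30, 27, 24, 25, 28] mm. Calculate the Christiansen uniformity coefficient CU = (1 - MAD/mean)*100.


mean = 26.571429 mm
MAD = 1.918367 mm
CU = (1 - 1.918367/26.571429)*100

92.7803 %


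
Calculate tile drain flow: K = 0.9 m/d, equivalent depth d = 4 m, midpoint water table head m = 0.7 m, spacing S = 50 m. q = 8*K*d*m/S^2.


q = 8*K*d*m/S^2
q = 8*0.9*4*0.7/50^2
q = 20.1600 / 2500

0.0081 m/d


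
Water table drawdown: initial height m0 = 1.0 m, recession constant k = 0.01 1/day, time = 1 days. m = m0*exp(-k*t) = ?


m = m0 * exp(-k*t)
m = 1.0 * exp(-0.01 * 1)
m = 1.0 * exp(-0.0100)

0.9900 m


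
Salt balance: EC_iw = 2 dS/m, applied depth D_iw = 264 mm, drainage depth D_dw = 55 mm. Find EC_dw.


EC_dw = EC_iw * D_iw / D_dw
EC_dw = 2 * 264 / 55
EC_dw = 528 / 55

9.6000 dS/m


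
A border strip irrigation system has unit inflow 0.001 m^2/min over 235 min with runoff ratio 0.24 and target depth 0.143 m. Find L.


L = q*t/((1+r)*Z)
L = 0.001*235/((1+0.24)*0.143)
L = 0.235/0.17732

1.3253 m


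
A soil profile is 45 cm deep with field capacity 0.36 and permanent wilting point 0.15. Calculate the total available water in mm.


AWC = (FC - PWP) * d * 10
AWC = (0.36 - 0.15) * 45 * 10
AWC = 0.2100 * 45 * 10

94.5000 mm


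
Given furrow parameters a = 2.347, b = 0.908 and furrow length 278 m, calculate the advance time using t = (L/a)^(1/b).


t = (L/a)^(1/b)
t = (278/2.347)^(1/0.908)
t = 118.449084^(1/0.908)

192.1433 min


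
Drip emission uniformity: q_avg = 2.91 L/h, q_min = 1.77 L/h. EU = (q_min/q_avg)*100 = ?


EU = (q_min/q_avg)*100 = (1.77/2.91)*100 = 60.8247%

60.8247 %


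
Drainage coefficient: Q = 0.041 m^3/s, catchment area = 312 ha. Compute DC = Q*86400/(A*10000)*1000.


DC = Q * 86400 / (A * 10000) * 1000
DC = 0.041 * 86400 / (312 * 10000) * 1000
DC = 3542400.0000 / 3120000

1.1354 mm/day


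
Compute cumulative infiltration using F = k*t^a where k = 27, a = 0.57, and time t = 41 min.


F = k * t^a = 27 * 41^0.57
F = 27 * 8.303990

224.2077 mm


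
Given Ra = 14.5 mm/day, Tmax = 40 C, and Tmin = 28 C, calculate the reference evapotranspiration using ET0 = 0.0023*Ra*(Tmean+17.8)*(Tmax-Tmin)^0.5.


Tmean = (Tmax + Tmin)/2 = (40 + 28)/2 = 34.0
ET0 = 0.0023 * 14.5 * (34.0 + 17.8) * sqrt(40 - 28)
ET0 = 0.0023 * 14.5 * 51.8 * 3.464102

5.9843 mm/day
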